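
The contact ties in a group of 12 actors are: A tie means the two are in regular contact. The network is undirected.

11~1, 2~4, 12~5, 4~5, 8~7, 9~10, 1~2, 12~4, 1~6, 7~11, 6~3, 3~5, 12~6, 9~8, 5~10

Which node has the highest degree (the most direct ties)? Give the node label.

Degrees — 1:3, 2:2, 3:2, 4:3, 5:4, 6:3, 7:2, 8:2, 9:2, 10:2, 11:2, 12:3.
The maximum is 4, attained only by 5.

5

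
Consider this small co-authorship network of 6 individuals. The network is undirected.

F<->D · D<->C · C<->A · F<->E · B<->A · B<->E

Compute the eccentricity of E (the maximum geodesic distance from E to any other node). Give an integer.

Distances from E: A:2, B:1, C:3, D:2, F:1.
The largest is 3 (to C), so the eccentricity of E is 3.

3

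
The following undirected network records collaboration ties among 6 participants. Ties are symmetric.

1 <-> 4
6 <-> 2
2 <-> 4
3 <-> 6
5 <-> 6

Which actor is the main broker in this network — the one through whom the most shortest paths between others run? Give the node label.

6

Unnormalized betweenness of each node: 1:0, 2:6, 3:0, 4:4, 5:0, 6:7.
6 has the largest value, 7, making it the main broker — the node through which the most shortest paths run.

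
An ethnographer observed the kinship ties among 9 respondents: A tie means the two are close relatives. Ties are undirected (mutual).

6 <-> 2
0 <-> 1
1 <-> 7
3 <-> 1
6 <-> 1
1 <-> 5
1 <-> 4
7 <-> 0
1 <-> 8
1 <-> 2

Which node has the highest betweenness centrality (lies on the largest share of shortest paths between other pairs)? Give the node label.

1

Unnormalized betweenness of each node: 0:0, 1:26, 2:0, 3:0, 4:0, 5:0, 6:0, 7:0, 8:0.
1 has the largest value, 26, making it the main broker — the node through which the most shortest paths run.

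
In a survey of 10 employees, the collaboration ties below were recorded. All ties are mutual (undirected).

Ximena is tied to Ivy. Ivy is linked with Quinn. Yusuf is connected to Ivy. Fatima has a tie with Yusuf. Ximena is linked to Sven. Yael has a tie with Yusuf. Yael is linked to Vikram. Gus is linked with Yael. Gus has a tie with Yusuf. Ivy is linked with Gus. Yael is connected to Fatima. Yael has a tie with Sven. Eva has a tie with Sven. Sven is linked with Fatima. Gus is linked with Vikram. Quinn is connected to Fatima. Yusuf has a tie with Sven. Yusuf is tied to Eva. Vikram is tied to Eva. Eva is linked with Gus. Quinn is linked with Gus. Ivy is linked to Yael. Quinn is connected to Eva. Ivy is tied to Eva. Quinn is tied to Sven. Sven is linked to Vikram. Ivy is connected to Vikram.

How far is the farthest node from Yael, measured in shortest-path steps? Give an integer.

2

Distances from Yael: Eva:2, Fatima:1, Gus:1, Ivy:1, Quinn:2, Sven:1, Vikram:1, Ximena:2, Yusuf:1.
The largest is 2 (to Ximena, Quinn, and Eva), so the eccentricity of Yael is 2.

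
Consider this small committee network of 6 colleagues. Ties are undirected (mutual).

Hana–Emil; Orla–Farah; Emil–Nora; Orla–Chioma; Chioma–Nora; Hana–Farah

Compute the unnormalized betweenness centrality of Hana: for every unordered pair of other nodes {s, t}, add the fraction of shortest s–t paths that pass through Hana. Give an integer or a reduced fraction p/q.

Pairs whose geodesics pass through Hana — Emil–Orla: 1/2; Emil–Farah: 1; Nora–Farah: 1/2.
All other pairs contribute 0.
Summing the contributions gives betweenness(Hana) = 2.

2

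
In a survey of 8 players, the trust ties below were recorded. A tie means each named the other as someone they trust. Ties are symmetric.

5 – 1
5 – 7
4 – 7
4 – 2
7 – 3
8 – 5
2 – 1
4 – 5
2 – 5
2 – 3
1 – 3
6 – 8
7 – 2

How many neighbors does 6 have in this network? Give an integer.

6 is directly tied to 8. That is 1 neighbor, so the degree of 6 is 1.

1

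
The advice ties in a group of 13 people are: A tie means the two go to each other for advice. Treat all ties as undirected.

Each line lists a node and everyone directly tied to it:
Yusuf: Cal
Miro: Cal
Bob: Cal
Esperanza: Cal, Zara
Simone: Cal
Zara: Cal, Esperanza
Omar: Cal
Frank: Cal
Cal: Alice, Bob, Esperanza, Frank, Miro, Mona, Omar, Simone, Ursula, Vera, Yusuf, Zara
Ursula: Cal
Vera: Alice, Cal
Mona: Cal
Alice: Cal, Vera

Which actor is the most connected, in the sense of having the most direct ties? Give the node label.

Degrees — Alice:2, Bob:1, Cal:12, Esperanza:2, Frank:1, Miro:1, Mona:1, Omar:1, Simone:1, Ursula:1, Vera:2, Yusuf:1, Zara:2.
The maximum is 12, attained only by Cal.

Cal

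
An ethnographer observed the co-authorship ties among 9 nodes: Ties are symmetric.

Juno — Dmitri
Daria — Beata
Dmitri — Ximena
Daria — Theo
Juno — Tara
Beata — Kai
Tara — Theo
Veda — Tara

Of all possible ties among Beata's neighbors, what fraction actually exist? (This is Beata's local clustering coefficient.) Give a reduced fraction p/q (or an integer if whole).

0

Beata's neighbors: Daria and Kai (k = 2).
Possible neighbor pairs: C(2,2) = 1. Edges among them: none → e = 0.
Clustering(Beata) = 0/1.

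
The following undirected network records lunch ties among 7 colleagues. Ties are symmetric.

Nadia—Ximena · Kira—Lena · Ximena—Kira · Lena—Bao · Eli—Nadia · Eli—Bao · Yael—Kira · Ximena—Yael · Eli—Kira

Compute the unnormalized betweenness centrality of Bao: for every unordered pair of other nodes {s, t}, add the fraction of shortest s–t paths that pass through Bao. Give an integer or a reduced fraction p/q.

5/6

Pairs whose geodesics pass through Bao — Nadia–Lena: 1/3; Lena–Eli: 1/2.
All other pairs contribute 0.
Summing the contributions gives betweenness(Bao) = 5/6.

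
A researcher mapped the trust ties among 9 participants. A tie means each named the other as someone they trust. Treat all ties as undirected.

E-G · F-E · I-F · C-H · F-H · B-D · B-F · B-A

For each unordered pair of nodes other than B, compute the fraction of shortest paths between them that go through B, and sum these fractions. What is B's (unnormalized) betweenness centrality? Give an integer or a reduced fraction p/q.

13

Pairs whose geodesics pass through B — E–A: 1; E–D: 1; H–A: 1; H–D: 1; C–A: 1; C–D: 1; I–A: 1; I–D: 1; A–G: 1; A–D: 1; A–F: 1; G–D: 1; D–F: 1.
All other pairs contribute 0.
Summing the contributions gives betweenness(B) = 13.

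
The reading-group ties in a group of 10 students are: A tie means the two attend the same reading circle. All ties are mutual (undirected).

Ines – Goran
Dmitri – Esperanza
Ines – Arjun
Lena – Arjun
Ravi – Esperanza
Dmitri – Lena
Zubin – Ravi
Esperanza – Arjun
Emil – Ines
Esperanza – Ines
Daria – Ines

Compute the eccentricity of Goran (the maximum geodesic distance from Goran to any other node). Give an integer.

4

Distances from Goran: Arjun:2, Daria:2, Dmitri:3, Emil:2, Esperanza:2, Ines:1, Lena:3, Ravi:3, Zubin:4.
The largest is 4 (to Zubin), so the eccentricity of Goran is 4.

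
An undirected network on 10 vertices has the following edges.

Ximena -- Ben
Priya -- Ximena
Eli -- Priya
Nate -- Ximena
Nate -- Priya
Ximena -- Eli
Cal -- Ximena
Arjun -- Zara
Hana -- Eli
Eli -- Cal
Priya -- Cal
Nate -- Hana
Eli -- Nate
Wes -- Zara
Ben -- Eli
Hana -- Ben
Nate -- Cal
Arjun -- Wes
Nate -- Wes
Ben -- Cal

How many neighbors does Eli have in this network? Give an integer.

Eli is directly tied to Ben, Cal, Hana, Nate, Priya, and Ximena. That is 6 neighbors, so the degree of Eli is 6.

6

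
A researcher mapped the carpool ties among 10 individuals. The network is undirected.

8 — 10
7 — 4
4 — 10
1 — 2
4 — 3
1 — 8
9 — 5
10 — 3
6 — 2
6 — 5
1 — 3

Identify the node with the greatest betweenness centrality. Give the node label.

1

Unnormalized betweenness of each node: 1:41/2, 2:18, 3:25/2, 4:8, 5:8, 6:14, 7:0, 8:5/2, 9:0, 10:5/2.
1 has the largest value, 41/2, making it the main broker — the node through which the most shortest paths run.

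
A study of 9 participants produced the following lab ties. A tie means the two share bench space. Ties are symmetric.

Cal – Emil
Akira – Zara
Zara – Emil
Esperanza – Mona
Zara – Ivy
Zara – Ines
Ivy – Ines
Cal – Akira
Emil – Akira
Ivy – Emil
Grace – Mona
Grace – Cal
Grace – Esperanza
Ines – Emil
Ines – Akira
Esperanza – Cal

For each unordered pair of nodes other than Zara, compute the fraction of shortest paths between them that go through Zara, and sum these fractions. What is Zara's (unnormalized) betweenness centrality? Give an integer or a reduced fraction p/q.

1/3

Pairs whose geodesics pass through Zara — Ivy–Akira: 1/3.
All other pairs contribute 0.
Summing the contributions gives betweenness(Zara) = 1/3.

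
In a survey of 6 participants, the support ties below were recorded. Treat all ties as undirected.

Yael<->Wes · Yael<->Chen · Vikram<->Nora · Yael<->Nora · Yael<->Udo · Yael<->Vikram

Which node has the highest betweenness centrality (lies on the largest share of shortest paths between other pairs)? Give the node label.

Unnormalized betweenness of each node: Chen:0, Nora:0, Udo:0, Vikram:0, Wes:0, Yael:9.
Yael has the largest value, 9, making it the main broker — the node through which the most shortest paths run.

Yael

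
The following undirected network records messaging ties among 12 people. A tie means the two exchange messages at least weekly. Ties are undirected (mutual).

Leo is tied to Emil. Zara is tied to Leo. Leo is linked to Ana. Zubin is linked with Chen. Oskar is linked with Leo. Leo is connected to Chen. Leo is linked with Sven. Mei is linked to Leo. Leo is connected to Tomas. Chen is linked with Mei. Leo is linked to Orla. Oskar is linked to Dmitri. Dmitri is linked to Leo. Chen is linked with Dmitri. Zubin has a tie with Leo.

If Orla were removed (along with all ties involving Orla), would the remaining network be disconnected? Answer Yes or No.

Even without Orla, every remaining node can still reach every other (the residual graph is connected), so Orla is not a cut vertex.

No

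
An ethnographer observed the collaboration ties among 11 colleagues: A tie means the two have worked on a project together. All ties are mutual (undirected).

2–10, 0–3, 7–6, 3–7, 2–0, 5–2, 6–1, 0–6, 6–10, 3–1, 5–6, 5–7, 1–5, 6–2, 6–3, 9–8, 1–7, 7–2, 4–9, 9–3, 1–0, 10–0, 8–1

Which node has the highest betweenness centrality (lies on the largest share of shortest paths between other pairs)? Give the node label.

Unnormalized betweenness of each node: 0:4, 1:101/12, 2:19/12, 3:51/4, 4:0, 5:1/2, 6:77/12, 7:7/3, 8:3/2, 9:19/2, 10:0.
3 has the largest value, 51/4, making it the main broker — the node through which the most shortest paths run.

3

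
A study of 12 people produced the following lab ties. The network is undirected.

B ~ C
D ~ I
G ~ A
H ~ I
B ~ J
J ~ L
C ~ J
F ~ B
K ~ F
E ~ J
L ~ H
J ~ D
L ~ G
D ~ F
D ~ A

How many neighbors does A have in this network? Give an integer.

A is directly tied to D and G. That is 2 neighbors, so the degree of A is 2.

2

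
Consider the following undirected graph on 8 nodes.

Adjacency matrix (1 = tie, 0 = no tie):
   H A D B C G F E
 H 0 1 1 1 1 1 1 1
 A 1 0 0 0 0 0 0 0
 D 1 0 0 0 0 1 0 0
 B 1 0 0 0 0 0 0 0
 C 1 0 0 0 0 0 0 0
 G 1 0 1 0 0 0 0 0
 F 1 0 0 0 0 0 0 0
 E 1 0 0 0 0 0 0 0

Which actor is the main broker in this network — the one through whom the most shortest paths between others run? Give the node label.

H

Unnormalized betweenness of each node: A:0, B:0, C:0, D:0, E:0, F:0, G:0, H:20.
H has the largest value, 20, making it the main broker — the node through which the most shortest paths run.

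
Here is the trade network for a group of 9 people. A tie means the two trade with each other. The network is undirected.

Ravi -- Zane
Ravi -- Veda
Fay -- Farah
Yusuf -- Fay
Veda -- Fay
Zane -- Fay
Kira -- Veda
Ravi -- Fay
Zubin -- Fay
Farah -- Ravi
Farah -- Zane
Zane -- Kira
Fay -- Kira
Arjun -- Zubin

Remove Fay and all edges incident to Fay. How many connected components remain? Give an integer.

3

Without Fay, the remaining ties split the others into: {Farah, Kira, Ravi, Veda, Zane}; {Yusuf}; {Arjun, Zubin}.
That's 3 separate components.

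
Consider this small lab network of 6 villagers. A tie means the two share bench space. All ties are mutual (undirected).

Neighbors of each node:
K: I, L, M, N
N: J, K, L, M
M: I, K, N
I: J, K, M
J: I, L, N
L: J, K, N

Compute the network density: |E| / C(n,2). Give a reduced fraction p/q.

There are 10 edges and 6 nodes, so the maximum possible is C(6,2) = 15.
Density = 10/15 = 2/3.

2/3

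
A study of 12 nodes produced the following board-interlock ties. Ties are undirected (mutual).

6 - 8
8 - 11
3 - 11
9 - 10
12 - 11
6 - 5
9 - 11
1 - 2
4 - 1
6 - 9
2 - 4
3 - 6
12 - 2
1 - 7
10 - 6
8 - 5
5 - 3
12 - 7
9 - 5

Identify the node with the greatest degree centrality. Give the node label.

Degrees — 1:3, 2:3, 3:3, 4:2, 5:4, 6:5, 7:2, 8:3, 9:4, 10:2, 11:4, 12:3.
The maximum is 5, attained only by 6.

6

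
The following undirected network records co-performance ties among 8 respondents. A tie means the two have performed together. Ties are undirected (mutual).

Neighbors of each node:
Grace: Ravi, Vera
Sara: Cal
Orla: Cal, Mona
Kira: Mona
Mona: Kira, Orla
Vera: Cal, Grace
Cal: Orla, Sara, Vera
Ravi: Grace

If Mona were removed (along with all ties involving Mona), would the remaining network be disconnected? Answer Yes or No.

Removing Mona leaves {Kira} with no path to {Cal, Grace, Orla, Ravi, Sara, and Vera}, so the network splits into 2 components. Mona is a cut vertex.

Yes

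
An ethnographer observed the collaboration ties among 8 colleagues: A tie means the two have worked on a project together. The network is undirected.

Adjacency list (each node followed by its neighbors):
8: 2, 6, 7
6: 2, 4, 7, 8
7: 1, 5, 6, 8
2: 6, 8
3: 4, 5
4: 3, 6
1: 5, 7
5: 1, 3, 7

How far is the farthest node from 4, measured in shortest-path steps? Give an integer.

3

Distances from 4: 1:3, 2:2, 3:1, 5:2, 6:1, 7:2, 8:2.
The largest is 3 (to 1), so the eccentricity of 4 is 3.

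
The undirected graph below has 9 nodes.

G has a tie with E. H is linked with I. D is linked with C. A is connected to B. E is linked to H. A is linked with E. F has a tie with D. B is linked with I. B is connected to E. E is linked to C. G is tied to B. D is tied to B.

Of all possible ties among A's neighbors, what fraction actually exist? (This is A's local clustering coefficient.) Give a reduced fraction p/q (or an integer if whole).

1

A's neighbors: B and E (k = 2).
Possible neighbor pairs: C(2,2) = 1. Edges among them: B–E → e = 1.
Clustering(A) = 1/1.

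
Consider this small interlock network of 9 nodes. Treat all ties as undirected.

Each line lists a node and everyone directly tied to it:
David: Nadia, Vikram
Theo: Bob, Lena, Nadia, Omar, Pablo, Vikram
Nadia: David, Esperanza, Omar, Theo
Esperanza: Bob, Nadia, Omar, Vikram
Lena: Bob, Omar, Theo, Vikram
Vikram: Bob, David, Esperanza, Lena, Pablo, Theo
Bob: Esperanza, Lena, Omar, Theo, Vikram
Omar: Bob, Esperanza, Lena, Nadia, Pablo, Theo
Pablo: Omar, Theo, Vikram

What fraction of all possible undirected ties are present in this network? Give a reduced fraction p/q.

There are 20 edges and 9 nodes, so the maximum possible is C(9,2) = 36.
Density = 20/36 = 5/9.

5/9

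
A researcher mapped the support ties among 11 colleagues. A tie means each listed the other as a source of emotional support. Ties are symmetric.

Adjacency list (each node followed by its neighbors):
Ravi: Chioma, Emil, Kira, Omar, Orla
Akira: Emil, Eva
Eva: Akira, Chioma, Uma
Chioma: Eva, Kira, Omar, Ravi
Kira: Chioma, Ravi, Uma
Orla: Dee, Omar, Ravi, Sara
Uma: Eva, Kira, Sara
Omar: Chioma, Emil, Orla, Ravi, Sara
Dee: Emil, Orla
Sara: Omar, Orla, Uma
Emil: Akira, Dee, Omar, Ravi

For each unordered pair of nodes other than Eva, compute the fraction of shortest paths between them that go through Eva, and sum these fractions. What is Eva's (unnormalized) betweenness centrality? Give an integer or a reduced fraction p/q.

Pairs whose geodesics pass through Eva — Kira–Akira: 2/3; Sara–Akira: 1/2; Chioma–Uma: 1/2; Chioma–Akira: 1; Uma–Emil: 1/3; Uma–Akira: 1.
All other pairs contribute 0.
Summing the contributions gives betweenness(Eva) = 4.

4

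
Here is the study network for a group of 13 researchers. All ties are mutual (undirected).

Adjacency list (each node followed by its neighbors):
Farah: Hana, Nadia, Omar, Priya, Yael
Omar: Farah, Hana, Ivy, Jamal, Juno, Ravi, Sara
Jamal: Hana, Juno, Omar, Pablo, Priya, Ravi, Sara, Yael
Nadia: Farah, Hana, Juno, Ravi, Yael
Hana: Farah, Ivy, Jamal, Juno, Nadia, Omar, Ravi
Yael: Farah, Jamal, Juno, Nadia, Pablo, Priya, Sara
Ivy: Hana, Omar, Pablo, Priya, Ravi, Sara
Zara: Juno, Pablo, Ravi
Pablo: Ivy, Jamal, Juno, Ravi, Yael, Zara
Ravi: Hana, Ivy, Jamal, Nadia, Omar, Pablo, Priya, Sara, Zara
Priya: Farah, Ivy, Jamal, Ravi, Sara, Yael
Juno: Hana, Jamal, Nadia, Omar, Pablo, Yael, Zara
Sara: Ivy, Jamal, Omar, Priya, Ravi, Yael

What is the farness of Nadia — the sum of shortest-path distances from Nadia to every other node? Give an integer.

19

Distances from Nadia: Farah:1, Hana:1, Ivy:2, Jamal:2, Juno:1, Omar:2, Pablo:2, Priya:2, Ravi:1, Sara:2, Yael:1, Zara:2.
Sum = 1 + 1 + 2 + 2 + 1 + 2 + 2 + 2 + 1 + 2 + 1 + 2 = 19.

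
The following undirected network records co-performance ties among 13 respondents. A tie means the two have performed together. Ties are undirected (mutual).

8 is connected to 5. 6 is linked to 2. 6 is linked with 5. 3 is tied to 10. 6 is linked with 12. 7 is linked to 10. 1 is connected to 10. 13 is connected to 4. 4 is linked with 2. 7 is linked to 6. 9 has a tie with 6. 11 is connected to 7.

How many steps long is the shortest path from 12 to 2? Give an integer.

2

One shortest route is 12 – 6 – 2, which uses 2 edges, and 12 and 2 are not directly tied, so nothing shorter exists. So d(12,2) = 2.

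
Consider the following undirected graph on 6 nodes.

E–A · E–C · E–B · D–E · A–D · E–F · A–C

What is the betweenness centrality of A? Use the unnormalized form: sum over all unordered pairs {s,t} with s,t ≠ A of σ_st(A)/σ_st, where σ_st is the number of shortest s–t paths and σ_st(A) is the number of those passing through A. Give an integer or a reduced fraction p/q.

1/2

Pairs whose geodesics pass through A — C–D: 1/2.
All other pairs contribute 0.
Summing the contributions gives betweenness(A) = 1/2.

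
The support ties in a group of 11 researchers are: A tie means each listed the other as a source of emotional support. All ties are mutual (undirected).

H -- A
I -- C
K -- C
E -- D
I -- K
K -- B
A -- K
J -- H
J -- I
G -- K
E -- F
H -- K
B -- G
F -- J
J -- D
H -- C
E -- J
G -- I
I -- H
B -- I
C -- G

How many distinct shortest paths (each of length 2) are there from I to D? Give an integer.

1

The shortest distance is 2, and the only length-2 path is I–J–D. So there is exactly 1 shortest path.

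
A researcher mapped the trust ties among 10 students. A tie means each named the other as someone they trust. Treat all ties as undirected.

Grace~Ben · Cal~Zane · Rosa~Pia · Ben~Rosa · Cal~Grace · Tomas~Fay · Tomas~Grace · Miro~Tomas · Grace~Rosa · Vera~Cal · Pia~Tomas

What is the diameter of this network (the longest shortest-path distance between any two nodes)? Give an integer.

Eccentricity of each node (its greatest distance to any other): Ben:3, Cal:3, Fay:4, Grace:2, Miro:4, Pia:4, Rosa:3, Tomas:3, Vera:4, Zane:4.
The maximum eccentricity is 4, realized for instance by the pair Vera–Fay via Vera – Cal – Grace – Tomas – Fay. So the diameter is 4.

4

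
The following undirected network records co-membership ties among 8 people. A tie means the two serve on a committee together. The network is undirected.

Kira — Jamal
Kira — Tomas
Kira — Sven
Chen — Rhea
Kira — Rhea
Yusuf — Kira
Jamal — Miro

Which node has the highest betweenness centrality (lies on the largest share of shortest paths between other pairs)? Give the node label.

Kira

Unnormalized betweenness of each node: Chen:0, Jamal:6, Kira:19, Miro:0, Rhea:6, Sven:0, Tomas:0, Yusuf:0.
Kira has the largest value, 19, making it the main broker — the node through which the most shortest paths run.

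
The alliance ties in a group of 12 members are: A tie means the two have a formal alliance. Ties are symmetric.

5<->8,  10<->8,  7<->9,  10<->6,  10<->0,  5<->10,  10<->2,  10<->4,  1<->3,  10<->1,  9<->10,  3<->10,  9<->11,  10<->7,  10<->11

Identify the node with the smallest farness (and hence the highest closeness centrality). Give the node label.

10

Farness (sum of distances to all others) for each node — 0:21, 1:20, 2:21, 3:20, 4:21, 5:20, 6:21, 7:20, 8:20, 9:19, 10:11, 11:20.
The smallest farness is 11, for 10, so 10 has the highest closeness.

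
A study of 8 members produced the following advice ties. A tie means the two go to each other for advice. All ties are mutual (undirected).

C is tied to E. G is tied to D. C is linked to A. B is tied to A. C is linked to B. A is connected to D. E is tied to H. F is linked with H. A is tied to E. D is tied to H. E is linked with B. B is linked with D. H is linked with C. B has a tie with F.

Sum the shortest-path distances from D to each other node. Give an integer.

10

Distances from D: A:1, B:1, C:2, E:2, F:2, G:1, H:1.
Sum = 1 + 1 + 2 + 2 + 2 + 1 + 1 = 10.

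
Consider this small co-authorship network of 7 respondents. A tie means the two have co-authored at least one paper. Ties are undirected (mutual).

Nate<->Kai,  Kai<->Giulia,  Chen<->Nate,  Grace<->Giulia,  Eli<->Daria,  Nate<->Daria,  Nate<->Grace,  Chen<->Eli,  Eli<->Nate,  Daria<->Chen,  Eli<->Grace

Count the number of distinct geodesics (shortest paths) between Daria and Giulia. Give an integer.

The shortest distance is 3. The length-3 paths are: Daria–Nate–Kai–Giulia; Daria–Nate–Grace–Giulia; Daria–Eli–Grace–Giulia.
That gives 3 distinct shortest paths.

3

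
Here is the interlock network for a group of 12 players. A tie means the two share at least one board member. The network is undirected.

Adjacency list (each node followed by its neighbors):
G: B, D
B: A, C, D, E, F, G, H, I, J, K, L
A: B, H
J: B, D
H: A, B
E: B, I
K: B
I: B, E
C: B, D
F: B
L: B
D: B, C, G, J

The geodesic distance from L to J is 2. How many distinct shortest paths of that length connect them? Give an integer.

1

The shortest distance is 2, and the only length-2 path is L–B–J. So there is exactly 1 shortest path.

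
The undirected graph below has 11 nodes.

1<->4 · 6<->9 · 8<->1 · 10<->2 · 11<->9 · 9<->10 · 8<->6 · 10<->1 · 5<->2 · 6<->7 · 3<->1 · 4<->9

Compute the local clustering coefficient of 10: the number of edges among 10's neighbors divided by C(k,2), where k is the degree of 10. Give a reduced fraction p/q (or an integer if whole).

0

10's neighbors: 1, 2, and 9 (k = 3).
Possible neighbor pairs: C(3,2) = 3. Edges among them: none → e = 0.
Clustering(10) = 0/3 = 0.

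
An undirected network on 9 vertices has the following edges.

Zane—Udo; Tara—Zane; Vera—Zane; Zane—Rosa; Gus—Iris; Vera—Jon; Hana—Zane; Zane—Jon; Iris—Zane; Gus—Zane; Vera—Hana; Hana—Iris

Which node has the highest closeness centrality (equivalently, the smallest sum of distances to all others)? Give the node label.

Zane

Farness (sum of distances to all others) for each node — Gus:14, Hana:13, Iris:13, Jon:14, Rosa:15, Tara:15, Udo:15, Vera:13, Zane:8.
The smallest farness is 8, for Zane, so Zane has the highest closeness.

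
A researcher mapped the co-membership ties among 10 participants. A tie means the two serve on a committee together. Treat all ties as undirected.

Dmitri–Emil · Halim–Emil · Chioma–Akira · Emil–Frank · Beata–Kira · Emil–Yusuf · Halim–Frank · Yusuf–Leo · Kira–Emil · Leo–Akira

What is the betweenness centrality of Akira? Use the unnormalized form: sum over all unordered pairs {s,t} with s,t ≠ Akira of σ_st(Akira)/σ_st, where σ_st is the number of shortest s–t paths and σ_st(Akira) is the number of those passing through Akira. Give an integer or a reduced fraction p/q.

8

Pairs whose geodesics pass through Akira — Frank–Chioma: 1; Beata–Chioma: 1; Leo–Chioma: 1; Halim–Chioma: 1; Yusuf–Chioma: 1; Emil–Chioma: 1; Dmitri–Chioma: 1; Kira–Chioma: 1.
All other pairs contribute 0.
Summing the contributions gives betweenness(Akira) = 8.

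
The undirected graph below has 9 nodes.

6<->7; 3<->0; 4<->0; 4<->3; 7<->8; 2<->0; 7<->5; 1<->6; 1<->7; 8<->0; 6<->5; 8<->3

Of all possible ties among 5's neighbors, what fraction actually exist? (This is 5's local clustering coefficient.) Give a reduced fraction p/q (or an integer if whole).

1

5's neighbors: 6 and 7 (k = 2).
Possible neighbor pairs: C(2,2) = 1. Edges among them: 6–7 → e = 1.
Clustering(5) = 1/1.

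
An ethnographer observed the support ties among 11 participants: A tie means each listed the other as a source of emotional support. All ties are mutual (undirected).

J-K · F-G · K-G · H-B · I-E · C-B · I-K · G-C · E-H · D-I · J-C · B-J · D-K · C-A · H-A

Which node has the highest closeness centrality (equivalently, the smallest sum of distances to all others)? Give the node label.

K

Farness (sum of distances to all others) for each node — A:23, B:20, C:19, D:24, E:23, F:28, G:19, H:22, I:21, J:19, K:18.
The smallest farness is 18, for K, so K has the highest closeness.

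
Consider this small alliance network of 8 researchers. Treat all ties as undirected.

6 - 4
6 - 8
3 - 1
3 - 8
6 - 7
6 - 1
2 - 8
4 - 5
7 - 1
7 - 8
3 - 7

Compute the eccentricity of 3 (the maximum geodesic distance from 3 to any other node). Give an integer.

4

Distances from 3: 1:1, 2:2, 4:3, 5:4, 6:2, 7:1, 8:1.
The largest is 4 (to 5), so the eccentricity of 3 is 4.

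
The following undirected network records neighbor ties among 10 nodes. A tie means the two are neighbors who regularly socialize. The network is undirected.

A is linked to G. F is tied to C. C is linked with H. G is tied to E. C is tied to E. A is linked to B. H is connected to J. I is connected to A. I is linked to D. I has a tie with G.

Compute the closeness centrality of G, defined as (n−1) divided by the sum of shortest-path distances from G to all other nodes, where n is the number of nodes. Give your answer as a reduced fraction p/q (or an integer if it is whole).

9/19

Distances from G: A:1, B:2, C:2, D:2, E:1, F:3, H:3, I:1, J:4. Sum = 19.
n = 10, so closeness = 9/19.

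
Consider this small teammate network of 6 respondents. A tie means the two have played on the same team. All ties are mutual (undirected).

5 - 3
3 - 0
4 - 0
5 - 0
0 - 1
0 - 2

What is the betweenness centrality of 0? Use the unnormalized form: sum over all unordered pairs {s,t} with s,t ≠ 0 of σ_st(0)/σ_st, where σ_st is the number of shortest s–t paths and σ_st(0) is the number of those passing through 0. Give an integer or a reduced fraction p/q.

9

Pairs whose geodesics pass through 0 — 1–5: 1; 1–2: 1; 1–4: 1; 1–3: 1; 5–2: 1; 5–4: 1; 2–4: 1; 2–3: 1; 4–3: 1.
All other pairs contribute 0.
Summing the contributions gives betweenness(0) = 9.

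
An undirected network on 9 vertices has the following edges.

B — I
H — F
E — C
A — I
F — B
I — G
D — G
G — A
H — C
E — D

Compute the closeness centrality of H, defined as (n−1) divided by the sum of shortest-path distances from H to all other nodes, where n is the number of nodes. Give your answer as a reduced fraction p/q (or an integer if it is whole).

2/5

Distances from H: A:4, B:2, C:1, D:3, E:2, F:1, G:4, I:3. Sum = 20.
n = 9, so closeness = 8/20 = 2/5.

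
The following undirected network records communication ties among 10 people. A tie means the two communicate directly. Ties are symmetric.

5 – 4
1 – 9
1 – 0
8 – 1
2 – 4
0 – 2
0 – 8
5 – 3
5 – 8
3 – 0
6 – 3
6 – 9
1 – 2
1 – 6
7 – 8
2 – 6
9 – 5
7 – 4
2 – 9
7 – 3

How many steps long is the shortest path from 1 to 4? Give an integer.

One shortest route is 1 – 2 – 4, which uses 2 edges, and 1 and 4 are not directly tied, so nothing shorter exists. So d(1,4) = 2.

2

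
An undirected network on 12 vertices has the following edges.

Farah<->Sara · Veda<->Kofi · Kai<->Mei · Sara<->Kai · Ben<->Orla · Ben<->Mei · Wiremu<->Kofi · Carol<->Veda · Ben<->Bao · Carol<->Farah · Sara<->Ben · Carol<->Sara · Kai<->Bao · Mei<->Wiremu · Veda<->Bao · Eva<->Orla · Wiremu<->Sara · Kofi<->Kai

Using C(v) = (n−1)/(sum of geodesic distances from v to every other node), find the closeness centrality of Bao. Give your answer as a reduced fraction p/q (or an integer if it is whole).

1/2

Distances from Bao: Ben:1, Carol:2, Eva:3, Farah:3, Kai:1, Kofi:2, Mei:2, Orla:2, Sara:2, Veda:1, Wiremu:3. Sum = 22.
n = 12, so closeness = 11/22 = 1/2.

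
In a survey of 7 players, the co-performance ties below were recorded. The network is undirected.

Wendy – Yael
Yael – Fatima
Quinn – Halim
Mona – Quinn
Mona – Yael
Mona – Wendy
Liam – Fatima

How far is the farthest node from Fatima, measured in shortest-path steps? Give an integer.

Distances from Fatima: Halim:4, Liam:1, Mona:2, Quinn:3, Wendy:2, Yael:1.
The largest is 4 (to Halim), so the eccentricity of Fatima is 4.

4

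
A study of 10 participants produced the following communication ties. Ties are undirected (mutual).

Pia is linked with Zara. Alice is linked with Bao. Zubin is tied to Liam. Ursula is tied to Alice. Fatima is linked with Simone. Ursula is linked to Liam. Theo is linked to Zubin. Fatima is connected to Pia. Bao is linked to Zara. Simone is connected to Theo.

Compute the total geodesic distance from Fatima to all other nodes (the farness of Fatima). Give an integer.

25

Distances from Fatima: Alice:4, Bao:3, Liam:4, Pia:1, Simone:1, Theo:2, Ursula:5, Zara:2, Zubin:3.
Sum = 4 + 3 + 4 + 1 + 1 + 2 + 5 + 2 + 3 = 25.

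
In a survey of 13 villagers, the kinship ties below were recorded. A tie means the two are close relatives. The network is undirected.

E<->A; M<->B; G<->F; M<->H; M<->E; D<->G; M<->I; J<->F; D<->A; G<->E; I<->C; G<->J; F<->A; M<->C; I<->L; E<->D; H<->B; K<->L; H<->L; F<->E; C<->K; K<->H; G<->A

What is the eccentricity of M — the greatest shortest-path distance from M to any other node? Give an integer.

Distances from M: A:2, B:1, C:1, D:2, E:1, F:2, G:2, H:1, I:1, J:3, K:2, L:2.
The largest is 3 (to J), so the eccentricity of M is 3.

3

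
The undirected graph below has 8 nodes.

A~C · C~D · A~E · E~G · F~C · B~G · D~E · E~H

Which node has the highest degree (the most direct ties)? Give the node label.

Degrees — A:2, B:1, C:3, D:2, E:4, F:1, G:2, H:1.
The maximum is 4, attained only by E.

E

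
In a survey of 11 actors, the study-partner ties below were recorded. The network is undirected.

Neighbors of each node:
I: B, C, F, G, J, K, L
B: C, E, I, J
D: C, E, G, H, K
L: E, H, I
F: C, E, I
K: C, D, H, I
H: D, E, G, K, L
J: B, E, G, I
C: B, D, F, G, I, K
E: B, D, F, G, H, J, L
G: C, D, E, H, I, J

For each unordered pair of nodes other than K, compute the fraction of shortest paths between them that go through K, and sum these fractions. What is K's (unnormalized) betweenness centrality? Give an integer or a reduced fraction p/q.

Pairs whose geodesics pass through K — D–I: 1/3; I–H: 1/3; H–C: 1/3.
All other pairs contribute 0.
Summing the contributions gives betweenness(K) = 1.

1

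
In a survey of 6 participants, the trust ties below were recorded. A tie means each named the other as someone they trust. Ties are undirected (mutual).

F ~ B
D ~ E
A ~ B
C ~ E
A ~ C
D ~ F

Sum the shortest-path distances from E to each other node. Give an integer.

9

Distances from E: A:2, B:3, C:1, D:1, F:2.
Sum = 2 + 3 + 1 + 1 + 2 = 9.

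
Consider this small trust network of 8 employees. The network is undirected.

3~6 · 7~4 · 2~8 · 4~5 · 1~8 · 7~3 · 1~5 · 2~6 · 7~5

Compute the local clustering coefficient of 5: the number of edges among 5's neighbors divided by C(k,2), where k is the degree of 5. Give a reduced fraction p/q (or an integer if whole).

1/3

5's neighbors: 1, 4, and 7 (k = 3).
Possible neighbor pairs: C(3,2) = 3. Edges among them: 4–7 → e = 1.
Clustering(5) = 1/3.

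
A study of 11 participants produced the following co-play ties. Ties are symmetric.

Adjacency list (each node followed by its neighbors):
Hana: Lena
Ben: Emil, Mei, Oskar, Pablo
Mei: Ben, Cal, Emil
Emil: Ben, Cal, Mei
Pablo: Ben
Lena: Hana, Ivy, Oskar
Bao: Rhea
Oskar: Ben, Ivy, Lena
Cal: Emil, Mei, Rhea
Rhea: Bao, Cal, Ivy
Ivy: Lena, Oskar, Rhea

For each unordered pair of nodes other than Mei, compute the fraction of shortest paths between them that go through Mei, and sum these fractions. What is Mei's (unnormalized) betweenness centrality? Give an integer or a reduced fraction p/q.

Pairs whose geodesics pass through Mei — Ben–Cal: 1/2; Ben–Bao: 1/3; Ben–Rhea: 1/3; Oskar–Cal: 1/3; Cal–Pablo: 1/2; Bao–Pablo: 1/3; Pablo–Rhea: 1/3.
All other pairs contribute 0.
Summing the contributions gives betweenness(Mei) = 8/3.

8/3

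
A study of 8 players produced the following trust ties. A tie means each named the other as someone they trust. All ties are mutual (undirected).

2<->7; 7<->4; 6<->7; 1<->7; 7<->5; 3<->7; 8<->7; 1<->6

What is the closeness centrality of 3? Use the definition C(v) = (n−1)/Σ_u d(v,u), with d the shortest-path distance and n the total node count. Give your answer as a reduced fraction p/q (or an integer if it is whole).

7/13

Distances from 3: 1:2, 2:2, 4:2, 5:2, 6:2, 7:1, 8:2. Sum = 13.
n = 8, so closeness = 7/13.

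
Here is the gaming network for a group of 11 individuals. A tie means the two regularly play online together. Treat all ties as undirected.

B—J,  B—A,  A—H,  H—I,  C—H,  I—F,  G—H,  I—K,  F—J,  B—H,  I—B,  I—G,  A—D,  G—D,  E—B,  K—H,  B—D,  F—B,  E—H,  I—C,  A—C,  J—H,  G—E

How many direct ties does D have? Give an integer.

D is directly tied to A, B, and G. That is 3 neighbors, so the degree of D is 3.

3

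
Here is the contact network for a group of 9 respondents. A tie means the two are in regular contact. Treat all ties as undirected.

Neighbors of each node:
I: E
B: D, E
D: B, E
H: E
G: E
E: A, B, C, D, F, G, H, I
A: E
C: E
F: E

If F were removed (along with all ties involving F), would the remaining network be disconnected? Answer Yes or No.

No

Even without F, every remaining node can still reach every other (the residual graph is connected), so F is not a cut vertex.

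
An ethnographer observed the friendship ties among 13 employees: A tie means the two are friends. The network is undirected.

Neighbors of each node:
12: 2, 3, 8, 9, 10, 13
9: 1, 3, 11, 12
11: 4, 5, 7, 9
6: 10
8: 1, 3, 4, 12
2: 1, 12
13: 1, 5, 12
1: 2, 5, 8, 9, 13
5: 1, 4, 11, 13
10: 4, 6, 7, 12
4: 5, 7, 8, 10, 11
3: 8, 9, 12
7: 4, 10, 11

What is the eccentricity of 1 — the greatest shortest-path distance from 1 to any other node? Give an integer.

4

Distances from 1: 2:1, 3:2, 4:2, 5:1, 6:4, 7:3, 8:1, 9:1, 10:3, 11:2, 12:2, 13:1.
The largest is 4 (to 6), so the eccentricity of 1 is 4.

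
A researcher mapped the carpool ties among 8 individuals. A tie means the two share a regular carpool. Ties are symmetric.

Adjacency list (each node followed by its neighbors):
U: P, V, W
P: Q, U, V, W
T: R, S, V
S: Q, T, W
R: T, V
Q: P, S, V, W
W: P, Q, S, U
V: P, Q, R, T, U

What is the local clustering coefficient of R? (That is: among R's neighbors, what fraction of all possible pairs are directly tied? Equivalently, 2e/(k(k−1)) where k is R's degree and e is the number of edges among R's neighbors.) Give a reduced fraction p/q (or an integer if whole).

1

R's neighbors: T and V (k = 2).
Possible neighbor pairs: C(2,2) = 1. Edges among them: T–V → e = 1.
Clustering(R) = 1/1.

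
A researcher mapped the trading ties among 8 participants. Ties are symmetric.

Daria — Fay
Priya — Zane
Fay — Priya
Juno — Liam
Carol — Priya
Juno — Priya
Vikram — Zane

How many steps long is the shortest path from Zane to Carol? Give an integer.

2

One shortest route is Zane – Priya – Carol, which uses 2 edges, and Zane and Carol are not directly tied, so nothing shorter exists. So d(Zane,Carol) = 2.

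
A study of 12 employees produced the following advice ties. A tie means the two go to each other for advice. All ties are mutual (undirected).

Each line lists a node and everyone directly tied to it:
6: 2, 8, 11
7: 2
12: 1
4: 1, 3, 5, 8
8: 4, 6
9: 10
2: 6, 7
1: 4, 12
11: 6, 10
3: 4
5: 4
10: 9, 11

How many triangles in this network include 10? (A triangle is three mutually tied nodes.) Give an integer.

10's neighbors are 9 and 11, but none of them are tied to each other, so no triangle contains 10.

0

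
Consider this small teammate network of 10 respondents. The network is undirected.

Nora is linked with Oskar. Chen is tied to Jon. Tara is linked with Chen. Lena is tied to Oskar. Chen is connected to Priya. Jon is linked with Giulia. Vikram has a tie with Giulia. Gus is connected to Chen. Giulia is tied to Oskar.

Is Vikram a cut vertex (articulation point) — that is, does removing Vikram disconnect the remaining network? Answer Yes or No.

Even without Vikram, every remaining node can still reach every other (the residual graph is connected), so Vikram is not a cut vertex.

No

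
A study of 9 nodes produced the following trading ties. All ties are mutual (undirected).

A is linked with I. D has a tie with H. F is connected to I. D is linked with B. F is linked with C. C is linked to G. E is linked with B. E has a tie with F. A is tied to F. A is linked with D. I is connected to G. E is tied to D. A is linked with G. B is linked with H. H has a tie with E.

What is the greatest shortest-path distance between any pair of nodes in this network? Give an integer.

Eccentricity of each node (its greatest distance to any other): A:2, B:3, C:3, D:3, E:3, F:2, G:3, H:3, I:3.
The maximum eccentricity is 3, realized for instance by the pair B–G via B – D – A – G. So the diameter is 3.

3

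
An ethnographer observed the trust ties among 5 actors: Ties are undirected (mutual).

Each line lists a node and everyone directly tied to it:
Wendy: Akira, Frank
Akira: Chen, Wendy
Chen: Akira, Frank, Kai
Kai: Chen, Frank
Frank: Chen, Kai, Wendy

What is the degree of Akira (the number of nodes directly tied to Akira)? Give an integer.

Akira is directly tied to Chen and Wendy. That is 2 neighbors, so the degree of Akira is 2.

2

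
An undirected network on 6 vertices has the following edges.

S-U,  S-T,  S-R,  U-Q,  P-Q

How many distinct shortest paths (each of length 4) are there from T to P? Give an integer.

The shortest distance is 4, and the only length-4 path is T–S–U–Q–P. So there is exactly 1 shortest path.

1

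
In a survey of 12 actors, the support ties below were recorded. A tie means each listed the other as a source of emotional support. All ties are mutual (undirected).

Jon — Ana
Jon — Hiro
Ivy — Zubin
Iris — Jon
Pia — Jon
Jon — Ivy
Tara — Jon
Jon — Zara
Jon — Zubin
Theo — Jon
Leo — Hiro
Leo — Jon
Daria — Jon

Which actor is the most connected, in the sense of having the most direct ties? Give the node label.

Degrees — Ana:1, Daria:1, Hiro:2, Iris:1, Ivy:2, Jon:11, Leo:2, Pia:1, Tara:1, Theo:1, Zara:1, Zubin:2.
The maximum is 11, attained only by Jon.

Jon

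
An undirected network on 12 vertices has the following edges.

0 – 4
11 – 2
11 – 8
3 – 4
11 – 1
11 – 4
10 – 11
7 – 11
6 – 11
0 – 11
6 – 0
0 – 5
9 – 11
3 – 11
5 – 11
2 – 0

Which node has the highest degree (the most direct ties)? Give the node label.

Degrees — 0:5, 1:1, 2:2, 3:2, 4:3, 5:2, 6:2, 7:1, 8:1, 9:1, 10:1, 11:11.
The maximum is 11, attained only by 11.

11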